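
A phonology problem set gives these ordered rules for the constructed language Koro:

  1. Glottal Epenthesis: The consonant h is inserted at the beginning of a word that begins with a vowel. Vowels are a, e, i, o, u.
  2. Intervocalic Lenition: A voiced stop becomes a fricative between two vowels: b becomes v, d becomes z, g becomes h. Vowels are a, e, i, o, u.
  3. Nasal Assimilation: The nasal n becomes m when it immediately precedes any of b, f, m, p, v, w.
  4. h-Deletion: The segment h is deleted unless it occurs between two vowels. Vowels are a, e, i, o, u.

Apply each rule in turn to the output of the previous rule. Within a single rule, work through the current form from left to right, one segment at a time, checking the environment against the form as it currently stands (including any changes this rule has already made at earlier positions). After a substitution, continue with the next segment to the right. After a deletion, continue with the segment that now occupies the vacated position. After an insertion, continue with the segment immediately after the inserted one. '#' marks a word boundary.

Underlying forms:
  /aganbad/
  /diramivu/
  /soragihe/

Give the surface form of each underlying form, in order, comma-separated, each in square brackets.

[ahambad], [diramivu], [sorahihe]

/aganbad/:
  1 Glottal Epenthesis: [aganbad] → [haganbad]
  2 Intervocalic Lenition: [haganbad] → [hahanbad]
  3 Nasal Assimilation: [hahanbad] → [hahambad]
  4 h-Deletion: [hahambad] → [ahambad]
/diramivu/:
  1 Glottal Epenthesis: no change — [diramivu]
  2 Intervocalic Lenition: no change — [diramivu]
  3 Nasal Assimilation: no change — [diramivu]
  4 h-Deletion: no change — [diramivu]
/soragihe/:
  1 Glottal Epenthesis: no change — [soragihe]
  2 Intervocalic Lenition: [soragihe] → [sorahihe]
  3 Nasal Assimilation: no change — [sorahihe]
  4 h-Deletion: no change — [sorahihe]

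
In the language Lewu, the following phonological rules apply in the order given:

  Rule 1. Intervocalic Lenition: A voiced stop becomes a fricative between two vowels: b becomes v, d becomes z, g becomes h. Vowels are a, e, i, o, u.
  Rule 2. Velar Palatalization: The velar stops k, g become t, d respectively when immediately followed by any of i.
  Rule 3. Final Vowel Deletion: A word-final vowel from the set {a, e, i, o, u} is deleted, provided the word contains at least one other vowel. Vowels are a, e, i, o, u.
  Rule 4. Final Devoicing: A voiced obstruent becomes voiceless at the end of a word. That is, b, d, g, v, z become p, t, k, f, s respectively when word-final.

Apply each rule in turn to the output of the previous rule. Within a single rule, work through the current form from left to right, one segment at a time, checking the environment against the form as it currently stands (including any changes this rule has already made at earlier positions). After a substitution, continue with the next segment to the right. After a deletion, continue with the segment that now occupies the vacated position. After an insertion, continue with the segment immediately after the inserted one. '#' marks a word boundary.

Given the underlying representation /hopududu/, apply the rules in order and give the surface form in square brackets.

Rule 1 Intervocalic Lenition: [hopududu] → [hopuzuzu]
Rule 2 Velar Palatalization: no change — [hopuzuzu]
Rule 3 Final Vowel Deletion: [hopuzuzu] → [hopuzuz]
Rule 4 Final Devoicing: [hopuzuz] → [hopuzus]

[hopuzus]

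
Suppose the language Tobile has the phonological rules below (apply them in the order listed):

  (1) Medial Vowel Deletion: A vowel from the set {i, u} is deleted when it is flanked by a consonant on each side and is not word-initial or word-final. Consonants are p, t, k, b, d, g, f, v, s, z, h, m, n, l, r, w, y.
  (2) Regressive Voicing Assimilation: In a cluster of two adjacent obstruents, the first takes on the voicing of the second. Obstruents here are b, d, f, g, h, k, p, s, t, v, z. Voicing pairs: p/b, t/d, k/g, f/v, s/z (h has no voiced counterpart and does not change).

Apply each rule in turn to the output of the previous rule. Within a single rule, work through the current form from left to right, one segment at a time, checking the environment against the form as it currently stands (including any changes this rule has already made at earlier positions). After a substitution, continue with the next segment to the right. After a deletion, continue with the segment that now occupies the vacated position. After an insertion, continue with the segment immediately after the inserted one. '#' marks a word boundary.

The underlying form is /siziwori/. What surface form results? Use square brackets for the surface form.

(1) Medial Vowel Deletion: [siziwori] → [szwori]
(2) Regressive Voicing Assimilation: [szwori] → [zzwori]

[zzwori]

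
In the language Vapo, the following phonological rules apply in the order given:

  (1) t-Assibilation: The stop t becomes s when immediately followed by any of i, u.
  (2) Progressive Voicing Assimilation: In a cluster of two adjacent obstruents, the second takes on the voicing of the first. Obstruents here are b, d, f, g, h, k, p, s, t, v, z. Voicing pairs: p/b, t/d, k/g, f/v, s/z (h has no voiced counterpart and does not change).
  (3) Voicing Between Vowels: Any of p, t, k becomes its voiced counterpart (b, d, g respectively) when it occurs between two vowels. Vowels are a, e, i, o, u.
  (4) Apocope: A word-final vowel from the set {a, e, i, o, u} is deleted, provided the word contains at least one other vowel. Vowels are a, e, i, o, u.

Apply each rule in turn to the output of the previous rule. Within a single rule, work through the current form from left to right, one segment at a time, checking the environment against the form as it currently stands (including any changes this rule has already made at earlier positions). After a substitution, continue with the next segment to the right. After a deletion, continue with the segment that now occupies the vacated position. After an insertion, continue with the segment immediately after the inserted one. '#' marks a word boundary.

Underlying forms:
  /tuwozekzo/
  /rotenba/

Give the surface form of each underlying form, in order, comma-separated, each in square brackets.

[suwozeks], [rodenb]

/tuwozekzo/:
  (1) t-Assibilation: [tuwozekzo] → [suwozekzo]
  (2) Progressive Voicing Assimilation: [suwozekzo] → [suwozekso]
  (3) Voicing Between Vowels: no change — [suwozekso]
  (4) Apocope: [suwozekso] → [suwozeks]
/rotenba/:
  (1) t-Assibilation: no change — [rotenba]
  (2) Progressive Voicing Assimilation: no change — [rotenba]
  (3) Voicing Between Vowels: [rotenba] → [rodenba]
  (4) Apocope: [rodenba] → [rodenb]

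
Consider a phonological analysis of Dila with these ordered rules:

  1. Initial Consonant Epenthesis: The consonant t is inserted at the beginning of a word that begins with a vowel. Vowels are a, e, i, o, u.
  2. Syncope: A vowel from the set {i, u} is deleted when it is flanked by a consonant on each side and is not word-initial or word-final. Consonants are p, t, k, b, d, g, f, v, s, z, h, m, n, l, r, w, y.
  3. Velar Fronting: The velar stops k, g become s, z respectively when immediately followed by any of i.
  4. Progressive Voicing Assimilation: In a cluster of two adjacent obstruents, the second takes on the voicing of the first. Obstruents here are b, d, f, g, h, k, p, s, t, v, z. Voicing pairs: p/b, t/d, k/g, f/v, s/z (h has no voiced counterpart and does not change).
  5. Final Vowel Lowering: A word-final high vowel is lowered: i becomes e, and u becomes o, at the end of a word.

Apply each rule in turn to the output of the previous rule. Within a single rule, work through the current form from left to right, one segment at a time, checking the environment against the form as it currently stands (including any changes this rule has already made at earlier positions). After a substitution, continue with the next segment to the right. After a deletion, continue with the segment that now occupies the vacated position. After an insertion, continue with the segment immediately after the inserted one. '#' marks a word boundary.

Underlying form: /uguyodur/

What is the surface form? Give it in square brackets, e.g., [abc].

1 Initial Consonant Epenthesis: [uguyodur] → [tuguyodur]
2 Syncope: [tuguyodur] → [tgyodr]
3 Velar Fronting: no change — [tgyodr]
4 Progressive Voicing Assimilation: [tgyodr] → [tkyodr]
5 Final Vowel Lowering: no change — [tkyodr]

[tkyodr]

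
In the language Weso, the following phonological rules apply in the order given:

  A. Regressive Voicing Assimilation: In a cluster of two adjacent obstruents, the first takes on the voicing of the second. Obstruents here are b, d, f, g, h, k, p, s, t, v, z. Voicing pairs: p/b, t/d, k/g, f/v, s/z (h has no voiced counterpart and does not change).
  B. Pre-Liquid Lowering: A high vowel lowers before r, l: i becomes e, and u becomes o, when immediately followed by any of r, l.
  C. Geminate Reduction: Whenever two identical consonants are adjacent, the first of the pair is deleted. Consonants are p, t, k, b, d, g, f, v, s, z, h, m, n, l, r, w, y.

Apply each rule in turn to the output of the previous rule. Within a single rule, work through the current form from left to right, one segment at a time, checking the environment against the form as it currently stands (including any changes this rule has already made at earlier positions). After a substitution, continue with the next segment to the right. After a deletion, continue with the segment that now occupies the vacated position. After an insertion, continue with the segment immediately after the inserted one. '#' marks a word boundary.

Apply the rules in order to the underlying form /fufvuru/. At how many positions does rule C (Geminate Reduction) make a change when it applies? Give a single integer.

1

A Regressive Voicing Assimilation: [fufvuru] → [fuvvuru]
B Pre-Liquid Lowering: [fuvvuru] → [fuvvoru]
C Geminate Reduction: [fuvvoru] → [fuvoru]
Rule C changed 1 position(s).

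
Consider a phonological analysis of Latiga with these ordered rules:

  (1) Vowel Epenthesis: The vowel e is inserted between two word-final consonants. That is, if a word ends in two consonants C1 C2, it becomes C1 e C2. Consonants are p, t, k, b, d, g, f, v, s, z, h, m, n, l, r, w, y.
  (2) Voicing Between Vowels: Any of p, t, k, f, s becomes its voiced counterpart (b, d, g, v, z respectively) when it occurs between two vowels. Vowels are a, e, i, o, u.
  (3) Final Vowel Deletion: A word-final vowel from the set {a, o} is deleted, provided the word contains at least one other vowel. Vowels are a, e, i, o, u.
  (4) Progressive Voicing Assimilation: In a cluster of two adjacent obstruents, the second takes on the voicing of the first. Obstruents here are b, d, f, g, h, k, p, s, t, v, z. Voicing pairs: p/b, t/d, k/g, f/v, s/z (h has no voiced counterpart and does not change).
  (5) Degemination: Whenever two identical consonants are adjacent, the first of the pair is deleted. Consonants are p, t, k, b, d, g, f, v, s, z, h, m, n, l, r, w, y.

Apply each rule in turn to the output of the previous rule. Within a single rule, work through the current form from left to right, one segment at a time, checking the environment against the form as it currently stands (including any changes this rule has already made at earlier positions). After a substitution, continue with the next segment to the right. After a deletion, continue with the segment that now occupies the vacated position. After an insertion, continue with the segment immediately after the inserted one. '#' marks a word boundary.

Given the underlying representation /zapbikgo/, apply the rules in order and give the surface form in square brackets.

(1) Vowel Epenthesis: no change — [zapbikgo]
(2) Voicing Between Vowels: no change — [zapbikgo]
(3) Final Vowel Deletion: [zapbikgo] → [zapbikg]
(4) Progressive Voicing Assimilation: [zapbikg] → [zappikk]
(5) Degemination: [zappikk] → [zapik]

[zapik]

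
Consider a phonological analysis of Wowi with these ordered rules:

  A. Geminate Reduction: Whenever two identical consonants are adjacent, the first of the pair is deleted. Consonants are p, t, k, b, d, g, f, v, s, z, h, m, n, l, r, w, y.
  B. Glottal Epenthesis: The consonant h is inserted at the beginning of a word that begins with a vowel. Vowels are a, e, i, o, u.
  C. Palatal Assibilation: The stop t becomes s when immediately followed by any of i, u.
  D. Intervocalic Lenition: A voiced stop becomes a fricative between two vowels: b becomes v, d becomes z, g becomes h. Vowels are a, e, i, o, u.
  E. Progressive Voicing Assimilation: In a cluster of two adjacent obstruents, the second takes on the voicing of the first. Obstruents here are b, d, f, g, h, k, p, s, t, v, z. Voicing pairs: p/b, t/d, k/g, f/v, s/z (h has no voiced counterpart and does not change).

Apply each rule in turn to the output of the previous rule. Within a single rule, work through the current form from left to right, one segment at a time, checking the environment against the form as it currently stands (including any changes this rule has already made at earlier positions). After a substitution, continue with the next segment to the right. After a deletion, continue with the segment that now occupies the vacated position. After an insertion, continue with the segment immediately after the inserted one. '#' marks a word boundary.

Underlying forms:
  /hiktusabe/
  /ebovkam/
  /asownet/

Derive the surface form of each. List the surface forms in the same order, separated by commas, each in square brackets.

/hiktusabe/:
  A Geminate Reduction: no change — [hiktusabe]
  B Glottal Epenthesis: no change — [hiktusabe]
  C Palatal Assibilation: [hiktusabe] → [hiksusabe]
  D Intervocalic Lenition: [hiksusabe] → [hiksusave]
  E Progressive Voicing Assimilation: no change — [hiksusave]
/ebovkam/:
  A Geminate Reduction: no change — [ebovkam]
  B Glottal Epenthesis: [ebovkam] → [hebovkam]
  C Palatal Assibilation: no change — [hebovkam]
  D Intervocalic Lenition: [hebovkam] → [hevovkam]
  E Progressive Voicing Assimilation: [hevovkam] → [hevovgam]
/asownet/:
  A Geminate Reduction: no change — [asownet]
  B Glottal Epenthesis: [asownet] → [hasownet]
  C Palatal Assibilation: no change — [hasownet]
  D Intervocalic Lenition: no change — [hasownet]
  E Progressive Voicing Assimilation: no change — [hasownet]

[hiksusave], [hevovgam], [hasownet]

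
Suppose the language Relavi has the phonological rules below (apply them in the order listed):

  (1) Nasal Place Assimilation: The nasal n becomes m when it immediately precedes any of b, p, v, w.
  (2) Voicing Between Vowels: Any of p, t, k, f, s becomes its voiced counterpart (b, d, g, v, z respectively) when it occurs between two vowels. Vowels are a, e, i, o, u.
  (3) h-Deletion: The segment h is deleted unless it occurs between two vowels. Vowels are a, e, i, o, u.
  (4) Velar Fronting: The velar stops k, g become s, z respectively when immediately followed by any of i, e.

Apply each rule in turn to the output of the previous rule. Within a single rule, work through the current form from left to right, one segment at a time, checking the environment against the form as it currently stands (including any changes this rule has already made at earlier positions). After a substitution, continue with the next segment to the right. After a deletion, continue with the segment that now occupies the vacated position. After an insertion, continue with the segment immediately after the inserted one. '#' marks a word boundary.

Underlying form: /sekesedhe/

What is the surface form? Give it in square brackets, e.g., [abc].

[sezezede]

(1) Nasal Place Assimilation: no change — [sekesedhe]
(2) Voicing Between Vowels: [sekesedhe] → [segezedhe]
(3) h-Deletion: [segezedhe] → [segezede]
(4) Velar Fronting: [segezede] → [sezezede]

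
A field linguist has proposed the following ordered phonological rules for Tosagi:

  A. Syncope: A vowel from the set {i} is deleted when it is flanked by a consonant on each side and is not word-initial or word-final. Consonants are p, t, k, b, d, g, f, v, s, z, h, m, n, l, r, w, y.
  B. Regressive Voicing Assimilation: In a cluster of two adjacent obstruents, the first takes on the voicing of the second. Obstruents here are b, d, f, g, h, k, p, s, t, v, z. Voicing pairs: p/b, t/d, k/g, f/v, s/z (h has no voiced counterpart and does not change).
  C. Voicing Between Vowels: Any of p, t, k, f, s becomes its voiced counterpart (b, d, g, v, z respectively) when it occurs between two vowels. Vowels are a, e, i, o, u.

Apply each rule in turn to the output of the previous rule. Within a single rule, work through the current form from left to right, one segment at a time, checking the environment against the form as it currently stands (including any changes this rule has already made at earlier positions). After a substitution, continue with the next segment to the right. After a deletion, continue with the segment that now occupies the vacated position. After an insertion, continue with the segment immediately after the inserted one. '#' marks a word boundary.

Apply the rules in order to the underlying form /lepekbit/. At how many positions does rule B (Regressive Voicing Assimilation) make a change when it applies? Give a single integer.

2

A Syncope: [lepekbit] → [lepekbt]
B Regressive Voicing Assimilation: [lepekbt] → [lepegpt]
C Voicing Between Vowels: [lepegpt] → [lebegpt]
Rule B changed 2 position(s).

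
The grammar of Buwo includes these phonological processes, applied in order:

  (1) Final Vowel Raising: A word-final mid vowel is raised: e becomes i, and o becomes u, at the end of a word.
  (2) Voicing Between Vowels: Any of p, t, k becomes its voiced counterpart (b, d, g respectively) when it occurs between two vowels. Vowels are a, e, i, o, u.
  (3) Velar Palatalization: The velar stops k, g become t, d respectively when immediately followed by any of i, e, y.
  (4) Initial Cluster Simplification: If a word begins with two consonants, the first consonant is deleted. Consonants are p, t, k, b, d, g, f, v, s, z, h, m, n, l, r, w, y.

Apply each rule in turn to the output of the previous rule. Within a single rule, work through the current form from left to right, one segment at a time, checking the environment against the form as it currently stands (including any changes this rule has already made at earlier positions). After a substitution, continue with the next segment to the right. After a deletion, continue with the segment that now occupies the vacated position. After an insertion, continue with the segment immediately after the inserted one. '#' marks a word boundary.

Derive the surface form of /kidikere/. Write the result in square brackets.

[tidideri]

(1) Final Vowel Raising: [kidikere] → [kidikeri]
(2) Voicing Between Vowels: [kidikeri] → [kidigeri]
(3) Velar Palatalization: [kidigeri] → [tidideri]
(4) Initial Cluster Simplification: no change — [tidideri]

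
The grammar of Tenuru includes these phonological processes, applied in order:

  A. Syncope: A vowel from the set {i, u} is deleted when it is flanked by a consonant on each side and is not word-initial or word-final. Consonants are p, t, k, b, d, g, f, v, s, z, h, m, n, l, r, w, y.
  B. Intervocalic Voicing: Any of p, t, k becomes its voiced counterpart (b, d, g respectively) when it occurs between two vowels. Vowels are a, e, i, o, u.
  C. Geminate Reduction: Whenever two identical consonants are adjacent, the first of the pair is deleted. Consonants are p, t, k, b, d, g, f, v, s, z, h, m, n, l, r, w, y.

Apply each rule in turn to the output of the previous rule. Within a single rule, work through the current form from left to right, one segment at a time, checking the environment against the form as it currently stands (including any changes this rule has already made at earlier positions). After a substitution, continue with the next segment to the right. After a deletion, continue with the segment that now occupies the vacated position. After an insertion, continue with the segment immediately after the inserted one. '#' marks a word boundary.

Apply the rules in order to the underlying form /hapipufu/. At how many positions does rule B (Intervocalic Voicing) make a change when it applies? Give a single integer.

0

A Syncope: [hapipufu] → [happfu]
B Intervocalic Voicing: no change — [happfu]
C Geminate Reduction: [happfu] → [hapfu]
Rule B changed 0 position(s).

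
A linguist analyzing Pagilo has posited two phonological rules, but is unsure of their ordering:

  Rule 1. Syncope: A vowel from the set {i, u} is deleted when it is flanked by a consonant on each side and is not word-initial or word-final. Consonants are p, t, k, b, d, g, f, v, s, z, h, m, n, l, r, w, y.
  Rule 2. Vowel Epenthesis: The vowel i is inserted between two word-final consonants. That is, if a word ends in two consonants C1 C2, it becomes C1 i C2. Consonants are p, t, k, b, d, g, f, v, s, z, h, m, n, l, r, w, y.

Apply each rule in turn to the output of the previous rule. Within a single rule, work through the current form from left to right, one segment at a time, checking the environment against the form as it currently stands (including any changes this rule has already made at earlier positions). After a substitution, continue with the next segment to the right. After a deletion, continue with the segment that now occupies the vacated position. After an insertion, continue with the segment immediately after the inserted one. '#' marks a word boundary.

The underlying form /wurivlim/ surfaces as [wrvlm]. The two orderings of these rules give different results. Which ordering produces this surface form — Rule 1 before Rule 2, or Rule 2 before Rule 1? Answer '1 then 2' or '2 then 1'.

2 then 1

Order 1 then 2:
  1 Syncope: [wurivlim] → [wrvlm]
  2 Vowel Epenthesis: [wrvlm] → [wrvlim]
  result: [wrvlim]
Order 2 then 1:
  2 Vowel Epenthesis: no change — [wurivlim]
  1 Syncope: [wurivlim] → [wrvlm]
  result: [wrvlm]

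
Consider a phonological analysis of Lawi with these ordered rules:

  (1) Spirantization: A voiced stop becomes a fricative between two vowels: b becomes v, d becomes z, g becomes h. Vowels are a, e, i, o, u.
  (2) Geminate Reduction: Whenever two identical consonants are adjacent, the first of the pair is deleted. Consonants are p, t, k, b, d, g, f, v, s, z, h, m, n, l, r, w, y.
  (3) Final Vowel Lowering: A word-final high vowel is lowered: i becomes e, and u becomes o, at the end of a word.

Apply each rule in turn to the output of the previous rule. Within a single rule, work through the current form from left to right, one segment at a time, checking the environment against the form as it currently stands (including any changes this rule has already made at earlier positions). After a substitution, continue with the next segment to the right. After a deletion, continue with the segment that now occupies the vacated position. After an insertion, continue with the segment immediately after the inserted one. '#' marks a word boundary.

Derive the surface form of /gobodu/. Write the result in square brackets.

[govozo]

(1) Spirantization: [gobodu] → [govozu]
(2) Geminate Reduction: no change — [govozu]
(3) Final Vowel Lowering: [govozu] → [govozo]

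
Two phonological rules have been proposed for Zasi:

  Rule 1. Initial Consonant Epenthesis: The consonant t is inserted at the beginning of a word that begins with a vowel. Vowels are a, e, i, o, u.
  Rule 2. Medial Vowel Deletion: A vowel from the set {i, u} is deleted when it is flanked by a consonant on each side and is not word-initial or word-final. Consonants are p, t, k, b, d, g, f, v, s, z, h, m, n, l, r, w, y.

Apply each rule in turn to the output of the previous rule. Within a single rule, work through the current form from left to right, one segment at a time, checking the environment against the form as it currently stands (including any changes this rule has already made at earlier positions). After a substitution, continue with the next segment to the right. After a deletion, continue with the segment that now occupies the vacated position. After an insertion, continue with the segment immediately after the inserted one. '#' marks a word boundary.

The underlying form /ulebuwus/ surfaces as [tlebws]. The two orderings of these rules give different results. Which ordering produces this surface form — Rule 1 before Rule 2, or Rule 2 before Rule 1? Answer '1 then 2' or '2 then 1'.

Order 1 then 2:
  1 Initial Consonant Epenthesis: [ulebuwus] → [tulebuwus]
  2 Medial Vowel Deletion: [tulebuwus] → [tlebws]
  result: [tlebws]
Order 2 then 1:
  2 Medial Vowel Deletion: [ulebuwus] → [ulebws]
  1 Initial Consonant Epenthesis: [ulebws] → [tulebws]
  result: [tulebws]

1 then 2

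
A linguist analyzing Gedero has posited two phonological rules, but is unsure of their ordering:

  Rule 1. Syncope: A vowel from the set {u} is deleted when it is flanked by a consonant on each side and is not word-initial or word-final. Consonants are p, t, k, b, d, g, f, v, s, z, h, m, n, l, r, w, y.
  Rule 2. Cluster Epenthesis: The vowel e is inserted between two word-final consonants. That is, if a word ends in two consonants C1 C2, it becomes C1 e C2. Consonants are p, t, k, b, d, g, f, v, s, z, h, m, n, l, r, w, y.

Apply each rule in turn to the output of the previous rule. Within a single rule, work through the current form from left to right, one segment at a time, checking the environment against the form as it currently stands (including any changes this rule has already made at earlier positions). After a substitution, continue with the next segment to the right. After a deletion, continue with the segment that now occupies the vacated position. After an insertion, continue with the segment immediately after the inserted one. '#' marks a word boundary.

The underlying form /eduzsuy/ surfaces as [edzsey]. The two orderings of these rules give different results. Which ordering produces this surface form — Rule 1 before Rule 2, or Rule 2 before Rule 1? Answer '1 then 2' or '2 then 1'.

Order 1 then 2:
  1 Syncope: [eduzsuy] → [edzsy]
  2 Cluster Epenthesis: [edzsy] → [edzsey]
  result: [edzsey]
Order 2 then 1:
  2 Cluster Epenthesis: no change — [eduzsuy]
  1 Syncope: [eduzsuy] → [edzsy]
  result: [edzsy]

1 then 2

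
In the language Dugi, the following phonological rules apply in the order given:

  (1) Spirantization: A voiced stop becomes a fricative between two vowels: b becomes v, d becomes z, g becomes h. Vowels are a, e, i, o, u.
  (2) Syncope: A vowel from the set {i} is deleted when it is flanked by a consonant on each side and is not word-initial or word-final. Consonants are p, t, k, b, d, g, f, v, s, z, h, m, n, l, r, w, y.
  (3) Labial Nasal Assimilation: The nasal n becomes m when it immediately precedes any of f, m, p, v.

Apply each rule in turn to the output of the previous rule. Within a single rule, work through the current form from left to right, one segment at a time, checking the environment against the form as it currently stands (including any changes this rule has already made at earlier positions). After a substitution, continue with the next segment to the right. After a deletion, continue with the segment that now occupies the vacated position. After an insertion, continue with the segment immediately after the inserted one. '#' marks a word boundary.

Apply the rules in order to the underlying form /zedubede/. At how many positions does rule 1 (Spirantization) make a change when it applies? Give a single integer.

3

(1) Spirantization: [zedubede] → [zezuveze]
(2) Syncope: no change — [zezuveze]
(3) Labial Nasal Assimilation: no change — [zezuveze]
Rule 1 changed 3 position(s).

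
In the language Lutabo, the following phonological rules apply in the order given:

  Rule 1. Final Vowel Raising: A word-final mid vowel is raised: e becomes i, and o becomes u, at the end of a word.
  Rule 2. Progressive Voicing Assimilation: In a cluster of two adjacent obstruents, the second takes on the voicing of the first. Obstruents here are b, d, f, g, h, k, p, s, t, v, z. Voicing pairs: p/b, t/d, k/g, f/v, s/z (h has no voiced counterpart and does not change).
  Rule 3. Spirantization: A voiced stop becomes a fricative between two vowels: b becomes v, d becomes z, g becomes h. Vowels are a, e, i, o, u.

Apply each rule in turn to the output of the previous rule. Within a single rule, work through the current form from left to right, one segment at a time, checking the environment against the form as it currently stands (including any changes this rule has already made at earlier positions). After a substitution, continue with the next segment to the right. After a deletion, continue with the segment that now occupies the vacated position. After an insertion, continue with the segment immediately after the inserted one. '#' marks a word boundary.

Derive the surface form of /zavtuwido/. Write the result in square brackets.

[zavduwizu]

Rule 1 Final Vowel Raising: [zavtuwido] → [zavtuwidu]
Rule 2 Progressive Voicing Assimilation: [zavtuwidu] → [zavduwidu]
Rule 3 Spirantization: [zavduwidu] → [zavduwizu]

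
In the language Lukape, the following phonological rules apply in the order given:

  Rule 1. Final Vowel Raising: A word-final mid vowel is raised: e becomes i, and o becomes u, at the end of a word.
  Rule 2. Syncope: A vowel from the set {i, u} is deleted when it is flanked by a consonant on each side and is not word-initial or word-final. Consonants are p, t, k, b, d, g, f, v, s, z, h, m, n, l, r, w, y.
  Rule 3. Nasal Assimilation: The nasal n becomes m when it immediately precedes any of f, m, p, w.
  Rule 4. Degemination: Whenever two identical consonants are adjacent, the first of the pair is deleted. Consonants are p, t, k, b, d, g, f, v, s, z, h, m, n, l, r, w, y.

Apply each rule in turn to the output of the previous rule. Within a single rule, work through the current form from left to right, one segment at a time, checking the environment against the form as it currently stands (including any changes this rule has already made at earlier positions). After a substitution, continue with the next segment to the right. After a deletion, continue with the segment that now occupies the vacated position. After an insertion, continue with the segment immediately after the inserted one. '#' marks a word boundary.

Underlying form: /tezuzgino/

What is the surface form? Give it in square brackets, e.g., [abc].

Rule 1 Final Vowel Raising: [tezuzgino] → [tezuzginu]
Rule 2 Syncope: [tezuzginu] → [tezzgnu]
Rule 3 Nasal Assimilation: no change — [tezzgnu]
Rule 4 Degemination: [tezzgnu] → [tezgnu]

[tezgnu]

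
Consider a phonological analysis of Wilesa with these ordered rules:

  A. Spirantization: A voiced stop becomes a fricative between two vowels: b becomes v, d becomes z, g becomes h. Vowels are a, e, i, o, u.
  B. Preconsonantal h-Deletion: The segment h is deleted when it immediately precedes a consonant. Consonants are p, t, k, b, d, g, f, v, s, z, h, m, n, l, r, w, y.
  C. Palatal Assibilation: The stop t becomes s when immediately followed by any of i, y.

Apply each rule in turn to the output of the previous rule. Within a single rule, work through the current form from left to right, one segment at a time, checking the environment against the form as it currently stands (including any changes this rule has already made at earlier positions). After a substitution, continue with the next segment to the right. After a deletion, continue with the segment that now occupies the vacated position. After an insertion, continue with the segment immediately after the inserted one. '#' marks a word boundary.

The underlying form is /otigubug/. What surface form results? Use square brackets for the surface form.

[osihuvug]

A Spirantization: [otigubug] → [otihuvug]
B Preconsonantal h-Deletion: no change — [otihuvug]
C Palatal Assibilation: [otihuvug] → [osihuvug]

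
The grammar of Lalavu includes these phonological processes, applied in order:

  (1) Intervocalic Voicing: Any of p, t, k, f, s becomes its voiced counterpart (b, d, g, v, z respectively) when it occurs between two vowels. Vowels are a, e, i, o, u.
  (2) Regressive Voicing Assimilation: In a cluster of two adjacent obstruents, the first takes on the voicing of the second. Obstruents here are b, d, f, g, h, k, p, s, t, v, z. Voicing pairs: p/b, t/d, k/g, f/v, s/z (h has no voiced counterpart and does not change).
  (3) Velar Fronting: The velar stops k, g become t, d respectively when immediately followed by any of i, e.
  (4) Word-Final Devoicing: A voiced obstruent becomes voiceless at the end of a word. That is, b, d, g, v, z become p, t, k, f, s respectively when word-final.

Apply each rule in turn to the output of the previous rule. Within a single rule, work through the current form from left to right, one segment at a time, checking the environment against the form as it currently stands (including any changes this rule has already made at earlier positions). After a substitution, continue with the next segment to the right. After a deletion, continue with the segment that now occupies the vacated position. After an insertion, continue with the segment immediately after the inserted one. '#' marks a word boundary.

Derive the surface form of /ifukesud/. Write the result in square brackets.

[ivudezut]

(1) Intervocalic Voicing: [ifukesud] → [ivugezud]
(2) Regressive Voicing Assimilation: no change — [ivugezud]
(3) Velar Fronting: [ivugezud] → [ivudezud]
(4) Word-Final Devoicing: [ivudezud] → [ivudezut]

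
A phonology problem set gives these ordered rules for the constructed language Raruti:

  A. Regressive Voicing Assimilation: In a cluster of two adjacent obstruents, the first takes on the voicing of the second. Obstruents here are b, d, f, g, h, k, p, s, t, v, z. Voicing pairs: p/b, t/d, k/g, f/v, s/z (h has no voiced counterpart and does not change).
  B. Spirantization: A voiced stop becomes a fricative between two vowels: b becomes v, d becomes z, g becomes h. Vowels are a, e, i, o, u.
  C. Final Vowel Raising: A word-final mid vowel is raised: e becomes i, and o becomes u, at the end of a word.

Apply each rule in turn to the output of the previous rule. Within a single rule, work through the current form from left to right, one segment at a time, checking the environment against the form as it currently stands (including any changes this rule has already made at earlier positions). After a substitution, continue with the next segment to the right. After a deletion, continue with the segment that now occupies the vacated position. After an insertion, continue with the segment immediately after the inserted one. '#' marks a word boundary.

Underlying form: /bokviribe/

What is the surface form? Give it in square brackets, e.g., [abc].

A Regressive Voicing Assimilation: [bokviribe] → [bogviribe]
B Spirantization: [bogviribe] → [bogvirive]
C Final Vowel Raising: [bogvirive] → [bogvirivi]

[bogvirivi]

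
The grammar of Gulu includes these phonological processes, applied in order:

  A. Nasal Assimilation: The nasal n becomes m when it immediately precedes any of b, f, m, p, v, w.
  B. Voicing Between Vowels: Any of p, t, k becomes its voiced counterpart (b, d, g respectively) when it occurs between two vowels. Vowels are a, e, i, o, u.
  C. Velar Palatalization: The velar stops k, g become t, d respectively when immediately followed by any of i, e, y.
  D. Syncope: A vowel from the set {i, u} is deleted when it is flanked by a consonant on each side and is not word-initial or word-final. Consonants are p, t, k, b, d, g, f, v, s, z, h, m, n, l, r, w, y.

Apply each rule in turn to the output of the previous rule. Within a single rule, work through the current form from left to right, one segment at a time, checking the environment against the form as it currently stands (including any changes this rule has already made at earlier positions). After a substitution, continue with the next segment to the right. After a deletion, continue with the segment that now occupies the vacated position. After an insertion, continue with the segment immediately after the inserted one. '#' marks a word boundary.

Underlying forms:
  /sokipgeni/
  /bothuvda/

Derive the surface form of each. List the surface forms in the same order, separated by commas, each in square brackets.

/sokipgeni/:
  A Nasal Assimilation: no change — [sokipgeni]
  B Voicing Between Vowels: [sokipgeni] → [sogipgeni]
  C Velar Palatalization: [sogipgeni] → [sodipdeni]
  D Syncope: [sodipdeni] → [sodpdeni]
/bothuvda/:
  A Nasal Assimilation: no change — [bothuvda]
  B Voicing Between Vowels: no change — [bothuvda]
  C Velar Palatalization: no change — [bothuvda]
  D Syncope: [bothuvda] → [bothvda]

[sodpdeni], [bothvda]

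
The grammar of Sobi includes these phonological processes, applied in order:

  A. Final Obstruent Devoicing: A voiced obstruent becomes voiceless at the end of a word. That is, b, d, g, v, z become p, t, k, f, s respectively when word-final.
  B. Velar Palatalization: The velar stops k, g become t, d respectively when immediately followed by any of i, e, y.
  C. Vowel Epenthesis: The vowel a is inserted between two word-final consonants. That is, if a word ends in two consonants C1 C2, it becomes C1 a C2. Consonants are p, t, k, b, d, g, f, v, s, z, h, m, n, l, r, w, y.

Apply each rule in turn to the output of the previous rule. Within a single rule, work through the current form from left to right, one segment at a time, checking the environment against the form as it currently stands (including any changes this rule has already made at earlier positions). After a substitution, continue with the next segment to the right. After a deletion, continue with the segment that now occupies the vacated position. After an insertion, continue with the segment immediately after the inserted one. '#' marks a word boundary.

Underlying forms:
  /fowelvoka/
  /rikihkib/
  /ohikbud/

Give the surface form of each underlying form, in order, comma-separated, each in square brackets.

/fowelvoka/:
  A Final Obstruent Devoicing: no change — [fowelvoka]
  B Velar Palatalization: no change — [fowelvoka]
  C Vowel Epenthesis: no change — [fowelvoka]
/rikihkib/:
  A Final Obstruent Devoicing: [rikihkib] → [rikihkip]
  B Velar Palatalization: [rikihkip] → [ritihtip]
  C Vowel Epenthesis: no change — [ritihtip]
/ohikbud/:
  A Final Obstruent Devoicing: [ohikbud] → [ohikbut]
  B Velar Palatalization: no change — [ohikbut]
  C Vowel Epenthesis: no change — [ohikbut]

[fowelvoka], [ritihtip], [ohikbut]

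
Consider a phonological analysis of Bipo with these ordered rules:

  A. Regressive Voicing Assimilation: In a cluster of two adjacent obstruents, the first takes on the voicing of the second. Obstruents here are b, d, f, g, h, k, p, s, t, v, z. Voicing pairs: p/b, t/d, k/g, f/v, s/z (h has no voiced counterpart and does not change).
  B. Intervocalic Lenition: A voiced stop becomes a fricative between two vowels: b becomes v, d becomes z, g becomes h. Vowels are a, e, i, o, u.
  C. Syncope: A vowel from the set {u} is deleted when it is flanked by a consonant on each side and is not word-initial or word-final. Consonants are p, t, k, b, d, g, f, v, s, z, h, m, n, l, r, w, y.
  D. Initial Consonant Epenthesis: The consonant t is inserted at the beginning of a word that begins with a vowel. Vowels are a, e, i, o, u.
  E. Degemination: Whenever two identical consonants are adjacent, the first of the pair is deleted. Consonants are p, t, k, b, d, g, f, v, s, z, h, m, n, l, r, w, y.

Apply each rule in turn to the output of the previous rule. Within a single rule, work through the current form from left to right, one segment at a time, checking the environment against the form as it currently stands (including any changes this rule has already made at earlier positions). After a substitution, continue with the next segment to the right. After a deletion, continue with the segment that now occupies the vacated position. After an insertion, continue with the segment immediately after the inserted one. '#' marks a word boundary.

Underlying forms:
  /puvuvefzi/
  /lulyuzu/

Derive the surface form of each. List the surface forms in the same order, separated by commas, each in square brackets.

/puvuvefzi/:
  A Regressive Voicing Assimilation: [puvuvefzi] → [puvuvevzi]
  B Intervocalic Lenition: no change — [puvuvevzi]
  C Syncope: [puvuvevzi] → [pvvevzi]
  D Initial Consonant Epenthesis: no change — [pvvevzi]
  E Degemination: [pvvevzi] → [pvevzi]
/lulyuzu/:
  A Regressive Voicing Assimilation: no change — [lulyuzu]
  B Intervocalic Lenition: no change — [lulyuzu]
  C Syncope: [lulyuzu] → [llyzu]
  D Initial Consonant Epenthesis: no change — [llyzu]
  E Degemination: [llyzu] → [lyzu]

[pvevzi], [lyzu]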